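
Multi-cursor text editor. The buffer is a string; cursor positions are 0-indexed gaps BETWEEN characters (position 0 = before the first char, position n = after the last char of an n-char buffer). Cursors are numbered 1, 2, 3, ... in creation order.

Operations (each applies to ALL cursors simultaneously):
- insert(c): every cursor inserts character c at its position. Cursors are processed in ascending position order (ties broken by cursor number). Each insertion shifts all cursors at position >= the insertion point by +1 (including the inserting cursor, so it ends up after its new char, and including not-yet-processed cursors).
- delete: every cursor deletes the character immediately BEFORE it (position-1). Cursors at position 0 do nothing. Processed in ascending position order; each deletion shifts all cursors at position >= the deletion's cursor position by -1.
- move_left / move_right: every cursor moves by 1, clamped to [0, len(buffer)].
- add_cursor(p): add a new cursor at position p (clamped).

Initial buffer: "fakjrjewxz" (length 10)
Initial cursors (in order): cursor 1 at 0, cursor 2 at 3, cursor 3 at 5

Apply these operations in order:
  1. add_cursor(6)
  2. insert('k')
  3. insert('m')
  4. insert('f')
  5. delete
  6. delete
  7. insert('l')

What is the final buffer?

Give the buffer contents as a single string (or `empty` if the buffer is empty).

Answer: klfakkljrkljklewxz

Derivation:
After op 1 (add_cursor(6)): buffer="fakjrjewxz" (len 10), cursors c1@0 c2@3 c3@5 c4@6, authorship ..........
After op 2 (insert('k')): buffer="kfakkjrkjkewxz" (len 14), cursors c1@1 c2@5 c3@8 c4@10, authorship 1...2..3.4....
After op 3 (insert('m')): buffer="kmfakkmjrkmjkmewxz" (len 18), cursors c1@2 c2@7 c3@11 c4@14, authorship 11...22..33.44....
After op 4 (insert('f')): buffer="kmffakkmfjrkmfjkmfewxz" (len 22), cursors c1@3 c2@9 c3@14 c4@18, authorship 111...222..333.444....
After op 5 (delete): buffer="kmfakkmjrkmjkmewxz" (len 18), cursors c1@2 c2@7 c3@11 c4@14, authorship 11...22..33.44....
After op 6 (delete): buffer="kfakkjrkjkewxz" (len 14), cursors c1@1 c2@5 c3@8 c4@10, authorship 1...2..3.4....
After op 7 (insert('l')): buffer="klfakkljrkljklewxz" (len 18), cursors c1@2 c2@7 c3@11 c4@14, authorship 11...22..33.44....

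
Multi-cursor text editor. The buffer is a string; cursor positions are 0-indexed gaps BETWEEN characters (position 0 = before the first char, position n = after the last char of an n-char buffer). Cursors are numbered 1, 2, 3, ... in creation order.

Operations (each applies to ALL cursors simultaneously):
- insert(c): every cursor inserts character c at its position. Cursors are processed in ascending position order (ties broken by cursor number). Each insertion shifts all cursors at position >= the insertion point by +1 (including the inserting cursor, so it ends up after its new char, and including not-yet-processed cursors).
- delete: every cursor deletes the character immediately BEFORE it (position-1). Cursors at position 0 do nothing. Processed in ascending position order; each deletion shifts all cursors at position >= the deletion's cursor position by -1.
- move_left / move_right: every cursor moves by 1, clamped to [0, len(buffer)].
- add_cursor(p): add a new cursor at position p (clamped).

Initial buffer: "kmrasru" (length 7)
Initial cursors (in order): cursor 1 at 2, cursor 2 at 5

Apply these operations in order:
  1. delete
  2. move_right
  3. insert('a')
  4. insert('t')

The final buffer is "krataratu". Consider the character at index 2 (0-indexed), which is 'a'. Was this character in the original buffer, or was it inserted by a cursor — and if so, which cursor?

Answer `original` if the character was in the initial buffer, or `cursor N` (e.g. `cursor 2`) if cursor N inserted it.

Answer: cursor 1

Derivation:
After op 1 (delete): buffer="kraru" (len 5), cursors c1@1 c2@3, authorship .....
After op 2 (move_right): buffer="kraru" (len 5), cursors c1@2 c2@4, authorship .....
After op 3 (insert('a')): buffer="kraarau" (len 7), cursors c1@3 c2@6, authorship ..1..2.
After op 4 (insert('t')): buffer="krataratu" (len 9), cursors c1@4 c2@8, authorship ..11..22.
Authorship (.=original, N=cursor N): . . 1 1 . . 2 2 .
Index 2: author = 1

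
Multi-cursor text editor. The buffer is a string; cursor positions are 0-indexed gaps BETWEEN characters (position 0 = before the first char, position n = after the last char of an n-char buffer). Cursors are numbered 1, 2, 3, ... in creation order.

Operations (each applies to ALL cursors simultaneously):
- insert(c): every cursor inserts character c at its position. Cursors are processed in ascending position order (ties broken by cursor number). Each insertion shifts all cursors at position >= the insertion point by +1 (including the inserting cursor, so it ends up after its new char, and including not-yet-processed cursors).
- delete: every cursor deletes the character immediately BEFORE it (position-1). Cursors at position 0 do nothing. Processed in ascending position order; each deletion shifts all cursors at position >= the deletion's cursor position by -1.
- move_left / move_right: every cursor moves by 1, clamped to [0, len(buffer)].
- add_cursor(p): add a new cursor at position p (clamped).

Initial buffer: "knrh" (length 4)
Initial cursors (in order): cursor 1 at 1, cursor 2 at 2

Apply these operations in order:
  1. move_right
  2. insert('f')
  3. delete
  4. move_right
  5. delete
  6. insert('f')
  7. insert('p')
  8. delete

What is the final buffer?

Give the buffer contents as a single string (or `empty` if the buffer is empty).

After op 1 (move_right): buffer="knrh" (len 4), cursors c1@2 c2@3, authorship ....
After op 2 (insert('f')): buffer="knfrfh" (len 6), cursors c1@3 c2@5, authorship ..1.2.
After op 3 (delete): buffer="knrh" (len 4), cursors c1@2 c2@3, authorship ....
After op 4 (move_right): buffer="knrh" (len 4), cursors c1@3 c2@4, authorship ....
After op 5 (delete): buffer="kn" (len 2), cursors c1@2 c2@2, authorship ..
After op 6 (insert('f')): buffer="knff" (len 4), cursors c1@4 c2@4, authorship ..12
After op 7 (insert('p')): buffer="knffpp" (len 6), cursors c1@6 c2@6, authorship ..1212
After op 8 (delete): buffer="knff" (len 4), cursors c1@4 c2@4, authorship ..12

Answer: knff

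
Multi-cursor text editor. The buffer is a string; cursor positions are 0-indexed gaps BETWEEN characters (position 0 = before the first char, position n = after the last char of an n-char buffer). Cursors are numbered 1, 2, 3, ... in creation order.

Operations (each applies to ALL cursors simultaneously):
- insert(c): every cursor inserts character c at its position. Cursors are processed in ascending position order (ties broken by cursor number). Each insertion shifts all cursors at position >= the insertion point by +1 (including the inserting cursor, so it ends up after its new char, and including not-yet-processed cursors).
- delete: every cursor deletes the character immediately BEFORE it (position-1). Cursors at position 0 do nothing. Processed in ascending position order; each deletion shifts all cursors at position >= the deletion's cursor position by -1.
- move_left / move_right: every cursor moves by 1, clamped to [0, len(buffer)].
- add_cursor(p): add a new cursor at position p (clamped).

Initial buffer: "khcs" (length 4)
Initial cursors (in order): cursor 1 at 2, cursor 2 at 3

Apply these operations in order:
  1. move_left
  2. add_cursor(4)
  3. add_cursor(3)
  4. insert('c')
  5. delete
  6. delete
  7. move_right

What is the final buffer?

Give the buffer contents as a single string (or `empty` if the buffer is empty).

Answer: empty

Derivation:
After op 1 (move_left): buffer="khcs" (len 4), cursors c1@1 c2@2, authorship ....
After op 2 (add_cursor(4)): buffer="khcs" (len 4), cursors c1@1 c2@2 c3@4, authorship ....
After op 3 (add_cursor(3)): buffer="khcs" (len 4), cursors c1@1 c2@2 c4@3 c3@4, authorship ....
After op 4 (insert('c')): buffer="kchcccsc" (len 8), cursors c1@2 c2@4 c4@6 c3@8, authorship .1.2.4.3
After op 5 (delete): buffer="khcs" (len 4), cursors c1@1 c2@2 c4@3 c3@4, authorship ....
After op 6 (delete): buffer="" (len 0), cursors c1@0 c2@0 c3@0 c4@0, authorship 
After op 7 (move_right): buffer="" (len 0), cursors c1@0 c2@0 c3@0 c4@0, authorship 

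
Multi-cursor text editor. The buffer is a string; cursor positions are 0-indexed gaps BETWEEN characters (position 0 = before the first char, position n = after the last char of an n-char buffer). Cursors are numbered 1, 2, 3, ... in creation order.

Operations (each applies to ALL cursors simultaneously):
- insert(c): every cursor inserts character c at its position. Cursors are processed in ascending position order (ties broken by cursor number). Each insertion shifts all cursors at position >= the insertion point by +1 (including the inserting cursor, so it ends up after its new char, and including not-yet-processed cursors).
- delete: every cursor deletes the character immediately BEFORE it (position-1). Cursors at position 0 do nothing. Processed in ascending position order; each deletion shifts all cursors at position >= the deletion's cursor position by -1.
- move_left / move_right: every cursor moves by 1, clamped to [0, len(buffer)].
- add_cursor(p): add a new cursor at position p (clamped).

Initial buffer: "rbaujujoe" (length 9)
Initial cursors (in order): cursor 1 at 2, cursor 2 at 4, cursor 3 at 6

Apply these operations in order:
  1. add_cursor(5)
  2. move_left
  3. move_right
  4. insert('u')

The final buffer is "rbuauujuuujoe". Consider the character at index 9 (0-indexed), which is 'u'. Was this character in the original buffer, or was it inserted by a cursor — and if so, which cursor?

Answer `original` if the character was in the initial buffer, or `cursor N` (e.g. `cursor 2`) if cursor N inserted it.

After op 1 (add_cursor(5)): buffer="rbaujujoe" (len 9), cursors c1@2 c2@4 c4@5 c3@6, authorship .........
After op 2 (move_left): buffer="rbaujujoe" (len 9), cursors c1@1 c2@3 c4@4 c3@5, authorship .........
After op 3 (move_right): buffer="rbaujujoe" (len 9), cursors c1@2 c2@4 c4@5 c3@6, authorship .........
After op 4 (insert('u')): buffer="rbuauujuuujoe" (len 13), cursors c1@3 c2@6 c4@8 c3@10, authorship ..1..2.4.3...
Authorship (.=original, N=cursor N): . . 1 . . 2 . 4 . 3 . . .
Index 9: author = 3

Answer: cursor 3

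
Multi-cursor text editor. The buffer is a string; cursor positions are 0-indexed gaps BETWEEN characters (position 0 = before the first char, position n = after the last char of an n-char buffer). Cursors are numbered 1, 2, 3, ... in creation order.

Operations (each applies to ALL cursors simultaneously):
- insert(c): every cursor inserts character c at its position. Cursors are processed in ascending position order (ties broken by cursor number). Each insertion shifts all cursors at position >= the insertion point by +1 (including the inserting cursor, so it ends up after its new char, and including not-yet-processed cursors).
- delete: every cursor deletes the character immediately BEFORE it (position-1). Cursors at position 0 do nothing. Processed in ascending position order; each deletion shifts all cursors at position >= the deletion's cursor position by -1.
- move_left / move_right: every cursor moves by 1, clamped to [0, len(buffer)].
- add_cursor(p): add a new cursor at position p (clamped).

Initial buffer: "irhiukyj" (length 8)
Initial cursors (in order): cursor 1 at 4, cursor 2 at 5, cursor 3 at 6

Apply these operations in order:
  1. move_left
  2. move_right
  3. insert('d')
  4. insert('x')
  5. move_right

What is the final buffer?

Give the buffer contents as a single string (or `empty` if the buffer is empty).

After op 1 (move_left): buffer="irhiukyj" (len 8), cursors c1@3 c2@4 c3@5, authorship ........
After op 2 (move_right): buffer="irhiukyj" (len 8), cursors c1@4 c2@5 c3@6, authorship ........
After op 3 (insert('d')): buffer="irhidudkdyj" (len 11), cursors c1@5 c2@7 c3@9, authorship ....1.2.3..
After op 4 (insert('x')): buffer="irhidxudxkdxyj" (len 14), cursors c1@6 c2@9 c3@12, authorship ....11.22.33..
After op 5 (move_right): buffer="irhidxudxkdxyj" (len 14), cursors c1@7 c2@10 c3@13, authorship ....11.22.33..

Answer: irhidxudxkdxyj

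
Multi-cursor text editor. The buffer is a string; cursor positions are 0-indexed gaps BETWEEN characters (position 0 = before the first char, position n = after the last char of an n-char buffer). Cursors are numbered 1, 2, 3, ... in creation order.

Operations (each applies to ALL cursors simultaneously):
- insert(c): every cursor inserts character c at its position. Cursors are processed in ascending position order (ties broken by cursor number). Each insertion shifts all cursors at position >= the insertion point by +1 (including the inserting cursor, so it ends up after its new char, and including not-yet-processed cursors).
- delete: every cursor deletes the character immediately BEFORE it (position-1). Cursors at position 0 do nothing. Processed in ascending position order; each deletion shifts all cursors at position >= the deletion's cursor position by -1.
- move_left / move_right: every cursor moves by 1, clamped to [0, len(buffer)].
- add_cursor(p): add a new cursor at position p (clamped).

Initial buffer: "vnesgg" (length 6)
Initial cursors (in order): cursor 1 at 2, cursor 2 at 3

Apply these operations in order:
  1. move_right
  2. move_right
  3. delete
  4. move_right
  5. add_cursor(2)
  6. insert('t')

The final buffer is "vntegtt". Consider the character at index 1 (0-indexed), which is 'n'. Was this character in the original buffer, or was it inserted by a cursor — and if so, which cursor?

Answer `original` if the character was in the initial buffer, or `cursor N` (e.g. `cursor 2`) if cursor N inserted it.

Answer: original

Derivation:
After op 1 (move_right): buffer="vnesgg" (len 6), cursors c1@3 c2@4, authorship ......
After op 2 (move_right): buffer="vnesgg" (len 6), cursors c1@4 c2@5, authorship ......
After op 3 (delete): buffer="vneg" (len 4), cursors c1@3 c2@3, authorship ....
After op 4 (move_right): buffer="vneg" (len 4), cursors c1@4 c2@4, authorship ....
After op 5 (add_cursor(2)): buffer="vneg" (len 4), cursors c3@2 c1@4 c2@4, authorship ....
After op 6 (insert('t')): buffer="vntegtt" (len 7), cursors c3@3 c1@7 c2@7, authorship ..3..12
Authorship (.=original, N=cursor N): . . 3 . . 1 2
Index 1: author = original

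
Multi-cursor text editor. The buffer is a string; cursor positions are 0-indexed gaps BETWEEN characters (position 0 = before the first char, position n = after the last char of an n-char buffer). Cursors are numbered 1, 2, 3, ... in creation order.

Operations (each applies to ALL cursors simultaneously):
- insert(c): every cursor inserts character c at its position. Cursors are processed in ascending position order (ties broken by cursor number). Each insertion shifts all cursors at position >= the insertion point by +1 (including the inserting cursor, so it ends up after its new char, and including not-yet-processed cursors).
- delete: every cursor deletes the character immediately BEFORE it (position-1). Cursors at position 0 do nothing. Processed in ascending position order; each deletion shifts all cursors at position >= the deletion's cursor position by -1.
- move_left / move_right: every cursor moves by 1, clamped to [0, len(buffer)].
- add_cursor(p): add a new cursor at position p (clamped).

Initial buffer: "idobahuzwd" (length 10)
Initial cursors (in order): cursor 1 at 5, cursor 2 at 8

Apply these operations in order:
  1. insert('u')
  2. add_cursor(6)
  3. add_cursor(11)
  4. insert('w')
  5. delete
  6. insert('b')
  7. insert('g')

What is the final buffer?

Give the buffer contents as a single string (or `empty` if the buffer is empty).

Answer: idobaubbgghuzubgwbgd

Derivation:
After op 1 (insert('u')): buffer="idobauhuzuwd" (len 12), cursors c1@6 c2@10, authorship .....1...2..
After op 2 (add_cursor(6)): buffer="idobauhuzuwd" (len 12), cursors c1@6 c3@6 c2@10, authorship .....1...2..
After op 3 (add_cursor(11)): buffer="idobauhuzuwd" (len 12), cursors c1@6 c3@6 c2@10 c4@11, authorship .....1...2..
After op 4 (insert('w')): buffer="idobauwwhuzuwwwd" (len 16), cursors c1@8 c3@8 c2@13 c4@15, authorship .....113...22.4.
After op 5 (delete): buffer="idobauhuzuwd" (len 12), cursors c1@6 c3@6 c2@10 c4@11, authorship .....1...2..
After op 6 (insert('b')): buffer="idobaubbhuzubwbd" (len 16), cursors c1@8 c3@8 c2@13 c4@15, authorship .....113...22.4.
After op 7 (insert('g')): buffer="idobaubbgghuzubgwbgd" (len 20), cursors c1@10 c3@10 c2@16 c4@19, authorship .....11313...222.44.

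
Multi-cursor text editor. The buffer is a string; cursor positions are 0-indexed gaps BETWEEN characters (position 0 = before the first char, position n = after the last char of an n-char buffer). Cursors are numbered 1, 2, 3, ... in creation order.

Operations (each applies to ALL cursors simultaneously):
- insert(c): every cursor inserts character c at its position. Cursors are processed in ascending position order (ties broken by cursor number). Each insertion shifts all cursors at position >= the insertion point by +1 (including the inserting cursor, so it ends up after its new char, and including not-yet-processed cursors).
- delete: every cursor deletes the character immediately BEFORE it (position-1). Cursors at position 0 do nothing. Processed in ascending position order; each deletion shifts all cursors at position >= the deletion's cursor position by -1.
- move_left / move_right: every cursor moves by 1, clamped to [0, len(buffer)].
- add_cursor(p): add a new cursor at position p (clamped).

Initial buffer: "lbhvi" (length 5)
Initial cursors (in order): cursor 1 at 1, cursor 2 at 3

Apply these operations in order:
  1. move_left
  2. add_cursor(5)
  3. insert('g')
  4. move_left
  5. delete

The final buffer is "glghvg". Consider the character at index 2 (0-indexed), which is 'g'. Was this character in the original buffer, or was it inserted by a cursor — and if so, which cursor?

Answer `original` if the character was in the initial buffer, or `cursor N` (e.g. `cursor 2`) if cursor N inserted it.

After op 1 (move_left): buffer="lbhvi" (len 5), cursors c1@0 c2@2, authorship .....
After op 2 (add_cursor(5)): buffer="lbhvi" (len 5), cursors c1@0 c2@2 c3@5, authorship .....
After op 3 (insert('g')): buffer="glbghvig" (len 8), cursors c1@1 c2@4 c3@8, authorship 1..2...3
After op 4 (move_left): buffer="glbghvig" (len 8), cursors c1@0 c2@3 c3@7, authorship 1..2...3
After op 5 (delete): buffer="glghvg" (len 6), cursors c1@0 c2@2 c3@5, authorship 1.2..3
Authorship (.=original, N=cursor N): 1 . 2 . . 3
Index 2: author = 2

Answer: cursor 2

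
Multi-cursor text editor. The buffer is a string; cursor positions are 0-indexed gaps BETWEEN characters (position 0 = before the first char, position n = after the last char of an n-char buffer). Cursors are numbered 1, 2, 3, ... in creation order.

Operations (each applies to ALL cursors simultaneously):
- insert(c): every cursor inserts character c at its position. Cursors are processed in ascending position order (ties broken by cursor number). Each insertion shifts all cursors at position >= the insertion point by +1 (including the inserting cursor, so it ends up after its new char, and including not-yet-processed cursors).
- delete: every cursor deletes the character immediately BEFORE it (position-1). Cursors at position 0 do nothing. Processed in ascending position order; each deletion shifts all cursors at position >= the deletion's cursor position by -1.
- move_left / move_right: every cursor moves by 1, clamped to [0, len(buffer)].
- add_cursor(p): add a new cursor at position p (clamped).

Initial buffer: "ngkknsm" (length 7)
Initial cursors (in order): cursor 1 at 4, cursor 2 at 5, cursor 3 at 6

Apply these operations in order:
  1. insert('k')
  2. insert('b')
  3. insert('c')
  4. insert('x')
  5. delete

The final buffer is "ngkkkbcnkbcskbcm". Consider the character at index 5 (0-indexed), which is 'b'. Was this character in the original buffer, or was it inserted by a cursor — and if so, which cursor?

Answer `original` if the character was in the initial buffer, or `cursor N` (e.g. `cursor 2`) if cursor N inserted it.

After op 1 (insert('k')): buffer="ngkkknkskm" (len 10), cursors c1@5 c2@7 c3@9, authorship ....1.2.3.
After op 2 (insert('b')): buffer="ngkkkbnkbskbm" (len 13), cursors c1@6 c2@9 c3@12, authorship ....11.22.33.
After op 3 (insert('c')): buffer="ngkkkbcnkbcskbcm" (len 16), cursors c1@7 c2@11 c3@15, authorship ....111.222.333.
After op 4 (insert('x')): buffer="ngkkkbcxnkbcxskbcxm" (len 19), cursors c1@8 c2@13 c3@18, authorship ....1111.2222.3333.
After op 5 (delete): buffer="ngkkkbcnkbcskbcm" (len 16), cursors c1@7 c2@11 c3@15, authorship ....111.222.333.
Authorship (.=original, N=cursor N): . . . . 1 1 1 . 2 2 2 . 3 3 3 .
Index 5: author = 1

Answer: cursor 1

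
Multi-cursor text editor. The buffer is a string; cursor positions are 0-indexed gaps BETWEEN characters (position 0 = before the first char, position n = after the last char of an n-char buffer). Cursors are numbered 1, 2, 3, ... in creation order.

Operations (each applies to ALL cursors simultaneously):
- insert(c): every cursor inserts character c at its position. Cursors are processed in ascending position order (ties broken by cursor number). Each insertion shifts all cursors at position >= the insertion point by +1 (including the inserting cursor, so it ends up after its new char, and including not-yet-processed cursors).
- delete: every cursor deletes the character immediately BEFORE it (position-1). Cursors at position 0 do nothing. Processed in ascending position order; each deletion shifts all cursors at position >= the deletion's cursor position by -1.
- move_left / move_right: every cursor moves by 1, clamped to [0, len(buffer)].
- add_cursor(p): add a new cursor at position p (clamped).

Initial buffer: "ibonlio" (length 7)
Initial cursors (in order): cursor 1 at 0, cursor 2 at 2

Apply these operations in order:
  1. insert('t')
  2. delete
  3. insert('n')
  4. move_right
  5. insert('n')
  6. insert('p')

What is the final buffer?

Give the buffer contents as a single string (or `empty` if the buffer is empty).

Answer: ninpbnonpnlio

Derivation:
After op 1 (insert('t')): buffer="tibtonlio" (len 9), cursors c1@1 c2@4, authorship 1..2.....
After op 2 (delete): buffer="ibonlio" (len 7), cursors c1@0 c2@2, authorship .......
After op 3 (insert('n')): buffer="nibnonlio" (len 9), cursors c1@1 c2@4, authorship 1..2.....
After op 4 (move_right): buffer="nibnonlio" (len 9), cursors c1@2 c2@5, authorship 1..2.....
After op 5 (insert('n')): buffer="ninbnonnlio" (len 11), cursors c1@3 c2@7, authorship 1.1.2.2....
After op 6 (insert('p')): buffer="ninpbnonpnlio" (len 13), cursors c1@4 c2@9, authorship 1.11.2.22....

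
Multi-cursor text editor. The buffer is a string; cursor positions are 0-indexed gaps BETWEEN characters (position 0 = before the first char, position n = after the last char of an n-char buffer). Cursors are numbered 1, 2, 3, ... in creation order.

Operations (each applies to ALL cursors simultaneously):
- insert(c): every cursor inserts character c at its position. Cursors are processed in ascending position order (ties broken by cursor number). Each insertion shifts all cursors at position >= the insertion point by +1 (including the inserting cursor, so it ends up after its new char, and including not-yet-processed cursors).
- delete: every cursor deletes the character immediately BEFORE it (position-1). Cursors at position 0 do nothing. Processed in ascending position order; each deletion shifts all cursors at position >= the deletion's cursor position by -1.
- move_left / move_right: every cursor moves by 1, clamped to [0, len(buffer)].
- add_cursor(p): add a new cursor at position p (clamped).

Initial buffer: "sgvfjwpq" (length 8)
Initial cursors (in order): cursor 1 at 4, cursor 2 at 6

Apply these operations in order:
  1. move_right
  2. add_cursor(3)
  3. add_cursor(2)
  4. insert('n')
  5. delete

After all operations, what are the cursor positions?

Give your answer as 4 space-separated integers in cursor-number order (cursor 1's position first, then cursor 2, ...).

Answer: 5 7 3 2

Derivation:
After op 1 (move_right): buffer="sgvfjwpq" (len 8), cursors c1@5 c2@7, authorship ........
After op 2 (add_cursor(3)): buffer="sgvfjwpq" (len 8), cursors c3@3 c1@5 c2@7, authorship ........
After op 3 (add_cursor(2)): buffer="sgvfjwpq" (len 8), cursors c4@2 c3@3 c1@5 c2@7, authorship ........
After op 4 (insert('n')): buffer="sgnvnfjnwpnq" (len 12), cursors c4@3 c3@5 c1@8 c2@11, authorship ..4.3..1..2.
After op 5 (delete): buffer="sgvfjwpq" (len 8), cursors c4@2 c3@3 c1@5 c2@7, authorship ........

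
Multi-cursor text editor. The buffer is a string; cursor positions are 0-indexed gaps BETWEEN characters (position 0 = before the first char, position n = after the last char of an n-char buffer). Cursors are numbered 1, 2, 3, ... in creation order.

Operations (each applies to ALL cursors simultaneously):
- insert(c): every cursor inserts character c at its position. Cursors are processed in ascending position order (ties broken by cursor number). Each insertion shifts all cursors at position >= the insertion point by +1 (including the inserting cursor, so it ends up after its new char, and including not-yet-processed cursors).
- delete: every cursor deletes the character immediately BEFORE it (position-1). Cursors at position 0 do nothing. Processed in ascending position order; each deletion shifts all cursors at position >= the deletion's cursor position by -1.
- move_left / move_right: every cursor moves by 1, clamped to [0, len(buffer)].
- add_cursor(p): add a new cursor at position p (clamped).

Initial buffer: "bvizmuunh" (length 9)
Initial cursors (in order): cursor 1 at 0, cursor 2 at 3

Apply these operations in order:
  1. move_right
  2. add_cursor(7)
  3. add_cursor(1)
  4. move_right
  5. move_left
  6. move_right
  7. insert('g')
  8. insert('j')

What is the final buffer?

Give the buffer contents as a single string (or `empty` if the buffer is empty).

After op 1 (move_right): buffer="bvizmuunh" (len 9), cursors c1@1 c2@4, authorship .........
After op 2 (add_cursor(7)): buffer="bvizmuunh" (len 9), cursors c1@1 c2@4 c3@7, authorship .........
After op 3 (add_cursor(1)): buffer="bvizmuunh" (len 9), cursors c1@1 c4@1 c2@4 c3@7, authorship .........
After op 4 (move_right): buffer="bvizmuunh" (len 9), cursors c1@2 c4@2 c2@5 c3@8, authorship .........
After op 5 (move_left): buffer="bvizmuunh" (len 9), cursors c1@1 c4@1 c2@4 c3@7, authorship .........
After op 6 (move_right): buffer="bvizmuunh" (len 9), cursors c1@2 c4@2 c2@5 c3@8, authorship .........
After op 7 (insert('g')): buffer="bvggizmguungh" (len 13), cursors c1@4 c4@4 c2@8 c3@12, authorship ..14...2...3.
After op 8 (insert('j')): buffer="bvggjjizmgjuungjh" (len 17), cursors c1@6 c4@6 c2@11 c3@16, authorship ..1414...22...33.

Answer: bvggjjizmgjuungjh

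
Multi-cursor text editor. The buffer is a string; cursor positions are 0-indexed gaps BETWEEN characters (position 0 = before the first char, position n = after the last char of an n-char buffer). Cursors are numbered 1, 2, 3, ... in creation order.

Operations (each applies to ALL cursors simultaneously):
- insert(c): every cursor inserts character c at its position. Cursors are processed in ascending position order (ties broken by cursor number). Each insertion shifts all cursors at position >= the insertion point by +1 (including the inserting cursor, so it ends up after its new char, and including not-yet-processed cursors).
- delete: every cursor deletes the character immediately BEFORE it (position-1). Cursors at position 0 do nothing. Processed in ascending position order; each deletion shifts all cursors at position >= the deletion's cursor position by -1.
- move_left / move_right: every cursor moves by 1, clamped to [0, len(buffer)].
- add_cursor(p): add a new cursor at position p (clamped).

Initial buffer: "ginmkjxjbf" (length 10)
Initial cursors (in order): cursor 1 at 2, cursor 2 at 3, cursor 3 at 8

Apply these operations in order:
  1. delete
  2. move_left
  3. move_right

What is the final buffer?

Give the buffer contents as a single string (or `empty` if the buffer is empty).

Answer: gmkjxbf

Derivation:
After op 1 (delete): buffer="gmkjxbf" (len 7), cursors c1@1 c2@1 c3@5, authorship .......
After op 2 (move_left): buffer="gmkjxbf" (len 7), cursors c1@0 c2@0 c3@4, authorship .......
After op 3 (move_right): buffer="gmkjxbf" (len 7), cursors c1@1 c2@1 c3@5, authorship .......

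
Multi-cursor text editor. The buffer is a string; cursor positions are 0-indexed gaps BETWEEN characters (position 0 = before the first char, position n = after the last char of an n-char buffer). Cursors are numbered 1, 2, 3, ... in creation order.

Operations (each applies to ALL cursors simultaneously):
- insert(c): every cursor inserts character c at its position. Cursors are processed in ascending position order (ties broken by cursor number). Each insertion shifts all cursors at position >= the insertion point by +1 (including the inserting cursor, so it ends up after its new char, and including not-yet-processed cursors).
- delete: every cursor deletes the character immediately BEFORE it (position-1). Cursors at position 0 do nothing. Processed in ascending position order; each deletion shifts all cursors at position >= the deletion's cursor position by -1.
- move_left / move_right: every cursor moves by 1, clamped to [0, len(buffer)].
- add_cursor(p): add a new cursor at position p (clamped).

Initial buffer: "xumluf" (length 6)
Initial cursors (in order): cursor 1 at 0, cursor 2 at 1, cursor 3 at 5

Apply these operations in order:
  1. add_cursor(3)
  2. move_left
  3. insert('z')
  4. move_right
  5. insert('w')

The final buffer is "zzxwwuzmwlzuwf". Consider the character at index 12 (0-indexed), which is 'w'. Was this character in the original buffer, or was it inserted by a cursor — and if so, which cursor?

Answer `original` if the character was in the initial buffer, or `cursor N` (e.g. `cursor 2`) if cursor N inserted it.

Answer: cursor 3

Derivation:
After op 1 (add_cursor(3)): buffer="xumluf" (len 6), cursors c1@0 c2@1 c4@3 c3@5, authorship ......
After op 2 (move_left): buffer="xumluf" (len 6), cursors c1@0 c2@0 c4@2 c3@4, authorship ......
After op 3 (insert('z')): buffer="zzxuzmlzuf" (len 10), cursors c1@2 c2@2 c4@5 c3@8, authorship 12..4..3..
After op 4 (move_right): buffer="zzxuzmlzuf" (len 10), cursors c1@3 c2@3 c4@6 c3@9, authorship 12..4..3..
After op 5 (insert('w')): buffer="zzxwwuzmwlzuwf" (len 14), cursors c1@5 c2@5 c4@9 c3@13, authorship 12.12.4.4.3.3.
Authorship (.=original, N=cursor N): 1 2 . 1 2 . 4 . 4 . 3 . 3 .
Index 12: author = 3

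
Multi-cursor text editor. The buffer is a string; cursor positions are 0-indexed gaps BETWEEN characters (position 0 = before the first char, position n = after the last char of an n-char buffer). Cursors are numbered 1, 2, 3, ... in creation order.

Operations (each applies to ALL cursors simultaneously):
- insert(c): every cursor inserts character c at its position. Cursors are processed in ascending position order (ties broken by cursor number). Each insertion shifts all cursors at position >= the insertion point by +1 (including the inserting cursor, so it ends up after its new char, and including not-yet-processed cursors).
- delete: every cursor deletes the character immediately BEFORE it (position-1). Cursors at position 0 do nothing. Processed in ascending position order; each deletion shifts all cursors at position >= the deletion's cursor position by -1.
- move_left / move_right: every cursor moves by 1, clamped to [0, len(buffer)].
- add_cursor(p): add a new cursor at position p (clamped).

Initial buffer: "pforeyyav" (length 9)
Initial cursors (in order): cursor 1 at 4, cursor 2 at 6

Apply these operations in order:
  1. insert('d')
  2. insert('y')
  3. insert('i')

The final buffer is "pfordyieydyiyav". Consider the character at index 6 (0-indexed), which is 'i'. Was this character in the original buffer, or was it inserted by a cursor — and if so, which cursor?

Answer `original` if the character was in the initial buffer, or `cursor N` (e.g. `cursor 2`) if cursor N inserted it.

Answer: cursor 1

Derivation:
After op 1 (insert('d')): buffer="pfordeydyav" (len 11), cursors c1@5 c2@8, authorship ....1..2...
After op 2 (insert('y')): buffer="pfordyeydyyav" (len 13), cursors c1@6 c2@10, authorship ....11..22...
After op 3 (insert('i')): buffer="pfordyieydyiyav" (len 15), cursors c1@7 c2@12, authorship ....111..222...
Authorship (.=original, N=cursor N): . . . . 1 1 1 . . 2 2 2 . . .
Index 6: author = 1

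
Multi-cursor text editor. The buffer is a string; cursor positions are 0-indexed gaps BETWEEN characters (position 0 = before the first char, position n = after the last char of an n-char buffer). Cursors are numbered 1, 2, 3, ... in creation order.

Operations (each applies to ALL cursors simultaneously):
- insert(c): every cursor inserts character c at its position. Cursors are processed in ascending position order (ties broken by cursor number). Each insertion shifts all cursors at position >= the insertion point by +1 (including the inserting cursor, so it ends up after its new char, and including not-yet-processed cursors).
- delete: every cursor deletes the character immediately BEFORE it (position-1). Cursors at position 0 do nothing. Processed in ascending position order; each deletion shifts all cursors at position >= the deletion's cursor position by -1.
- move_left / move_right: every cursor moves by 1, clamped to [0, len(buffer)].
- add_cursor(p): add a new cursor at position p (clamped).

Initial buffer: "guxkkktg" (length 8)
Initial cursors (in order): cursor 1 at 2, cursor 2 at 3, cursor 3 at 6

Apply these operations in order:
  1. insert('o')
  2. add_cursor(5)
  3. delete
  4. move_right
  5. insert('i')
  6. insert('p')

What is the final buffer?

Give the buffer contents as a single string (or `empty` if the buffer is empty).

After op 1 (insert('o')): buffer="guoxokkkotg" (len 11), cursors c1@3 c2@5 c3@9, authorship ..1.2...3..
After op 2 (add_cursor(5)): buffer="guoxokkkotg" (len 11), cursors c1@3 c2@5 c4@5 c3@9, authorship ..1.2...3..
After op 3 (delete): buffer="gukkktg" (len 7), cursors c1@2 c2@2 c4@2 c3@5, authorship .......
After op 4 (move_right): buffer="gukkktg" (len 7), cursors c1@3 c2@3 c4@3 c3@6, authorship .......
After op 5 (insert('i')): buffer="gukiiikktig" (len 11), cursors c1@6 c2@6 c4@6 c3@10, authorship ...124...3.
After op 6 (insert('p')): buffer="gukiiipppkktipg" (len 15), cursors c1@9 c2@9 c4@9 c3@14, authorship ...124124...33.

Answer: gukiiipppkktipg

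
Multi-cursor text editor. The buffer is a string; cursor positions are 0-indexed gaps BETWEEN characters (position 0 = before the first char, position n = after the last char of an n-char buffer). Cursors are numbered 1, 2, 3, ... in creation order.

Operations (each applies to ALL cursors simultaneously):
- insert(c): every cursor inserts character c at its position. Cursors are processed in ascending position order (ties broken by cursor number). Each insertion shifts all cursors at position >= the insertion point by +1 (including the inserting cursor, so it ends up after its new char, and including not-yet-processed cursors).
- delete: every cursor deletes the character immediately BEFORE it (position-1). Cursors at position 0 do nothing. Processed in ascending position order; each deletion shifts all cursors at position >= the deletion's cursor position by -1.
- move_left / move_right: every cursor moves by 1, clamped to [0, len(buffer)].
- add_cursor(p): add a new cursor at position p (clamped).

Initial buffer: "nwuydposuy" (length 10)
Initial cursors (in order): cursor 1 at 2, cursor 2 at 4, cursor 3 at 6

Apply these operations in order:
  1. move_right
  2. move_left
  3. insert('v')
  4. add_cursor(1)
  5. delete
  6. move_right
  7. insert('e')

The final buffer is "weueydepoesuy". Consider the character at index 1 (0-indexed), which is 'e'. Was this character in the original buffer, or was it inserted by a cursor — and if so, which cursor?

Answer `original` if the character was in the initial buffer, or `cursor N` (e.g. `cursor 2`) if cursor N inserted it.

Answer: cursor 4

Derivation:
After op 1 (move_right): buffer="nwuydposuy" (len 10), cursors c1@3 c2@5 c3@7, authorship ..........
After op 2 (move_left): buffer="nwuydposuy" (len 10), cursors c1@2 c2@4 c3@6, authorship ..........
After op 3 (insert('v')): buffer="nwvuyvdpvosuy" (len 13), cursors c1@3 c2@6 c3@9, authorship ..1..2..3....
After op 4 (add_cursor(1)): buffer="nwvuyvdpvosuy" (len 13), cursors c4@1 c1@3 c2@6 c3@9, authorship ..1..2..3....
After op 5 (delete): buffer="wuydposuy" (len 9), cursors c4@0 c1@1 c2@3 c3@5, authorship .........
After op 6 (move_right): buffer="wuydposuy" (len 9), cursors c4@1 c1@2 c2@4 c3@6, authorship .........
After op 7 (insert('e')): buffer="weueydepoesuy" (len 13), cursors c4@2 c1@4 c2@7 c3@10, authorship .4.1..2..3...
Authorship (.=original, N=cursor N): . 4 . 1 . . 2 . . 3 . . .
Index 1: author = 4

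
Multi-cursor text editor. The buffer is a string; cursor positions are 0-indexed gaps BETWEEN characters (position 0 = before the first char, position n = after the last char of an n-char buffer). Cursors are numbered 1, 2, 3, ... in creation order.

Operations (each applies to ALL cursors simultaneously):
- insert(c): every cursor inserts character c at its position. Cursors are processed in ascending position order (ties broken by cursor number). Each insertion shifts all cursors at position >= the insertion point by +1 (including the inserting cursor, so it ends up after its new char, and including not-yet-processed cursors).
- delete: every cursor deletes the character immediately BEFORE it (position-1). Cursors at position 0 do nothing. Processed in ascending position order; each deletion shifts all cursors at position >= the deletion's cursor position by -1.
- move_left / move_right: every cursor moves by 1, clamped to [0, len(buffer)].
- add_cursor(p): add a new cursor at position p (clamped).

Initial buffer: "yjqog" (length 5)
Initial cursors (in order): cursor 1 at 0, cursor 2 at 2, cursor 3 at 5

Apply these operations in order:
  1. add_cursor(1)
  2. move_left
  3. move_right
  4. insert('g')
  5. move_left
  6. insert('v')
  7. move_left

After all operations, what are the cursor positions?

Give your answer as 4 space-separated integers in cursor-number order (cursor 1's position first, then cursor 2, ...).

Answer: 3 6 11 3

Derivation:
After op 1 (add_cursor(1)): buffer="yjqog" (len 5), cursors c1@0 c4@1 c2@2 c3@5, authorship .....
After op 2 (move_left): buffer="yjqog" (len 5), cursors c1@0 c4@0 c2@1 c3@4, authorship .....
After op 3 (move_right): buffer="yjqog" (len 5), cursors c1@1 c4@1 c2@2 c3@5, authorship .....
After op 4 (insert('g')): buffer="yggjgqogg" (len 9), cursors c1@3 c4@3 c2@5 c3@9, authorship .14.2...3
After op 5 (move_left): buffer="yggjgqogg" (len 9), cursors c1@2 c4@2 c2@4 c3@8, authorship .14.2...3
After op 6 (insert('v')): buffer="ygvvgjvgqogvg" (len 13), cursors c1@4 c4@4 c2@7 c3@12, authorship .1144.22...33
After op 7 (move_left): buffer="ygvvgjvgqogvg" (len 13), cursors c1@3 c4@3 c2@6 c3@11, authorship .1144.22...33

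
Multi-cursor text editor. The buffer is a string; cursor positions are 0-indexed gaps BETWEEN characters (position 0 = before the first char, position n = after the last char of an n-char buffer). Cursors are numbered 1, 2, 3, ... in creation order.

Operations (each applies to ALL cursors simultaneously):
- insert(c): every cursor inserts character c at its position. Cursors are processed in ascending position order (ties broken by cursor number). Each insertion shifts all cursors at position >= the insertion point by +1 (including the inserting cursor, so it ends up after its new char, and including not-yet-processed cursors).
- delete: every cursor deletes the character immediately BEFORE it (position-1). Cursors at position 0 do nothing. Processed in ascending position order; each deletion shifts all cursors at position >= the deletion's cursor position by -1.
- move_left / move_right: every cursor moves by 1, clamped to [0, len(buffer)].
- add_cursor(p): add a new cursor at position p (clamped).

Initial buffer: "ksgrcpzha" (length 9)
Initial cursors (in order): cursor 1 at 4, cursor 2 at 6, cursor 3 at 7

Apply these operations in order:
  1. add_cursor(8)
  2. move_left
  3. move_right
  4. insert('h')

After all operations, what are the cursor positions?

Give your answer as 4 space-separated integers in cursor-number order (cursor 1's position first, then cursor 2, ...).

After op 1 (add_cursor(8)): buffer="ksgrcpzha" (len 9), cursors c1@4 c2@6 c3@7 c4@8, authorship .........
After op 2 (move_left): buffer="ksgrcpzha" (len 9), cursors c1@3 c2@5 c3@6 c4@7, authorship .........
After op 3 (move_right): buffer="ksgrcpzha" (len 9), cursors c1@4 c2@6 c3@7 c4@8, authorship .........
After op 4 (insert('h')): buffer="ksgrhcphzhhha" (len 13), cursors c1@5 c2@8 c3@10 c4@12, authorship ....1..2.3.4.

Answer: 5 8 10 12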